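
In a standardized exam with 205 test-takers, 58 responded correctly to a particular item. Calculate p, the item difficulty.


Item difficulty p = number correct / total examinees
p = 58 / 205
p = 0.2829

0.2829


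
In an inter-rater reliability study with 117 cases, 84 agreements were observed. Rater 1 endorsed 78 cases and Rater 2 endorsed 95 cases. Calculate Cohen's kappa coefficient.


P_o = 84/117 = 0.717949
P_e = (78*95 + 39*22) / 13689 = 0.603989
kappa = (P_o - P_e) / (1 - P_e)
kappa = (0.717949 - 0.603989) / (1 - 0.603989)
kappa = 0.2878

0.2878


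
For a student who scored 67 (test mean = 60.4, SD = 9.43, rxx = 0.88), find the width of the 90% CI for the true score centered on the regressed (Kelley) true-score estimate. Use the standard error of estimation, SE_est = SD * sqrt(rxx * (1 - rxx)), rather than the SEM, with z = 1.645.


True score estimate = 0.88*67 + 0.12*60.4 = 66.208
SE_est = SD * sqrt(rxx * (1 - rxx)) = 9.43 * sqrt(0.88 * 0.12) = 9.43 * sqrt(0.1056) = 3.064387
CI = T_est +/- z * SE_est, so width = 2 * z * SE_est = 2 * 1.645 * 3.064387
Width = 10.0818

10.0818


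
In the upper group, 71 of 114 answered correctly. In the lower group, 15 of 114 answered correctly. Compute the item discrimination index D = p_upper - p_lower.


p_upper = 71/114 = 0.6228
p_lower = 15/114 = 0.1316
D = 0.6228 - 0.1316 = 0.4912

0.4912


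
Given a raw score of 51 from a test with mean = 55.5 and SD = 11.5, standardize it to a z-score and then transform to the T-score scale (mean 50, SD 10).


z = (X - mean) / SD = (51 - 55.5) / 11.5
z = -4.5 / 11.5
z = -0.3913
T-score = T = 50 + 10z
Carry z at full precision (z = -4.5 / 11.5) into the conversion:
T-score = 50 + 10 * (-4.5 / 11.5) = 50 + -45 / 11.5
T-score = 50 + -3.913
T-score = 46.087

46.087


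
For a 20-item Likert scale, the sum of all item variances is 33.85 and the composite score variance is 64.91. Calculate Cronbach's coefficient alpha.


alpha = (k/(k-1)) * (1 - sum(si^2)/s_total^2)
= (20/19) * (1 - 33.85/64.91)
alpha = 0.5037

0.5037


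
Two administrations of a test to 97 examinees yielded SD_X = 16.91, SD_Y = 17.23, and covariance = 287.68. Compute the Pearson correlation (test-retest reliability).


r = cov(X,Y) / (SD_X * SD_Y)
r = 287.68 / (16.91 * 17.23)
r = 287.68 / 291.3593
r = 0.9874

0.9874


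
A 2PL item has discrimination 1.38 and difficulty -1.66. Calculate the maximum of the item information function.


For 2PL, max info at theta = b = -1.66
I_max = a^2 / 4 = 1.38^2 / 4
= 1.9044 / 4
I_max = 0.4761

0.4761


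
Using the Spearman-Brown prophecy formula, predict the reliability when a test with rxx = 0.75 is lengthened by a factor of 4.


r_new = (n * rxx) / (1 + (n-1) * rxx)
r_new = (4 * 0.75) / (1 + 3 * 0.75)
r_new = 3.0 / 3.25
r_new = 0.9231

0.9231


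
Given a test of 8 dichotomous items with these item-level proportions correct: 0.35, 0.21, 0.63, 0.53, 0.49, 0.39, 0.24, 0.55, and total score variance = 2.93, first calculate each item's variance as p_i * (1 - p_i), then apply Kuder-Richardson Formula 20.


For each item, compute p_i * q_i:
  Item 1: 0.35 * 0.65 = 0.2275
  Item 2: 0.21 * 0.79 = 0.1659
  Item 3: 0.63 * 0.37 = 0.2331
  Item 4: 0.53 * 0.47 = 0.2491
  Item 5: 0.49 * 0.51 = 0.2499
  Item 6: 0.39 * 0.61 = 0.2379
  Item 7: 0.24 * 0.76 = 0.1824
  Item 8: 0.55 * 0.45 = 0.2475
Sum(p_i * q_i) = 0.2275 + 0.1659 + 0.2331 + 0.2491 + 0.2499 + 0.2379 + 0.1824 + 0.2475 = 1.7933
KR-20 = (k/(k-1)) * (1 - Sum(p_i*q_i) / Var_total)
= (8/7) * (1 - 1.7933/2.93)
= 1.1429 * 0.388
KR-20 = 0.4434

0.4434


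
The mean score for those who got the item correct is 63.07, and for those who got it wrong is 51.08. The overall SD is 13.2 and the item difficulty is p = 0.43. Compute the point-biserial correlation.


q = 1 - p = 0.57
rpb = ((M1 - M0) / SD) * sqrt(p * q)
rpb = ((63.07 - 51.08) / 13.2) * sqrt(0.43 * 0.57)
rpb = 0.4497

0.4497


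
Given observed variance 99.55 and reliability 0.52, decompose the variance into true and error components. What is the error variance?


var_true = rxx * var_obs = 0.52 * 99.55 = 51.766
var_error = var_obs - var_true
var_error = 99.55 - 51.766
var_error = 47.784

47.784


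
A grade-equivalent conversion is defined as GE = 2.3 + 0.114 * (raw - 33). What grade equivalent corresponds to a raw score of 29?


raw - median = 29 - 33 = -4
slope * diff = 0.114 * -4 = -0.456
GE = 2.3 + -0.456
GE = 1.844

1.844


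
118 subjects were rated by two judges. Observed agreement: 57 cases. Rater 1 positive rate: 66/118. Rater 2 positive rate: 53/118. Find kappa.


P_o = 57/118 = 0.483051
P_e = (66*53 + 52*65) / 13924 = 0.493967
kappa = (P_o - P_e) / (1 - P_e)
kappa = (0.483051 - 0.493967) / (1 - 0.493967)
kappa = -0.0216

-0.0216


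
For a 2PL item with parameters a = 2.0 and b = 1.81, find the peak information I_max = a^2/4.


For 2PL, max info at theta = b = 1.81
I_max = a^2 / 4 = 2.0^2 / 4
= 4.0 / 4
I_max = 1.0

1.0


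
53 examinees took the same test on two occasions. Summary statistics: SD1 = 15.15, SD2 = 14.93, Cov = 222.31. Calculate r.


r = cov(X,Y) / (SD_X * SD_Y)
r = 222.31 / (15.15 * 14.93)
r = 222.31 / 226.1895
r = 0.9828

0.9828


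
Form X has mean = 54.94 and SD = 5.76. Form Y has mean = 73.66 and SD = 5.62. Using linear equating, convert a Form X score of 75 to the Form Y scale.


slope = SD_Y / SD_X = 5.62 / 5.76 ~ 0.9757
intercept = mean_Y - slope * mean_X = 73.66 - (5.62 / 5.76) * 54.94 ~ 20.0553
Y = slope * X + intercept. To avoid rounding drift from the rounded slope/intercept, evaluate the equivalent form Y = mean_Y + SD_Y * (X - mean_X) / SD_X at full precision:
Y = 73.66 + 5.62 * (75 - 54.94) / 5.76
Y = 73.66 + 5.62 * 20.06 / 5.76
Y = 73.66 + 112.7372 / 5.76
Y = 73.66 + 19.5724
Y = 93.2324

93.2324


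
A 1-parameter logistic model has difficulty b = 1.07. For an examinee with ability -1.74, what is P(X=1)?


theta - b = -1.74 - 1.07 = -2.81
exp(-(theta - b)) = exp(2.81) = 16.6099
P = 1 / (1 + 16.6099)
P = 0.0568

0.0568


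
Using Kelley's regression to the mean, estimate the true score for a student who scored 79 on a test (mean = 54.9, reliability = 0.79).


T_est = rxx * X + (1 - rxx) * mean
T_est = 0.79 * 79 + 0.21 * 54.9
T_est = 62.41 + 11.529
T_est = 73.939

73.939


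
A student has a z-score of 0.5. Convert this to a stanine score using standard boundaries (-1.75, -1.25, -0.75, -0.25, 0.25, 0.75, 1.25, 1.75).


Stanine boundaries: [-1.75, -1.25, -0.75, -0.25, 0.25, 0.75, 1.25, 1.75]
z = 0.5
Check each boundary:
  z >= -1.75 -> could be stanine 2
  z >= -1.25 -> could be stanine 3
  z >= -0.75 -> could be stanine 4
  z >= -0.25 -> could be stanine 5
  z >= 0.25 -> could be stanine 6
  z < 0.75
  z < 1.25
  z < 1.75
Highest qualifying boundary gives stanine = 6

6


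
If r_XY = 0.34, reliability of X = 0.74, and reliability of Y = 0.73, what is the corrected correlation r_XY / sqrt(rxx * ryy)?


r_corrected = rxy / sqrt(rxx * ryy)
= 0.34 / sqrt(0.74 * 0.73)
= 0.34 / sqrt(0.5402)
= 0.34 / 0.734983
r_corrected = 0.4626

0.4626


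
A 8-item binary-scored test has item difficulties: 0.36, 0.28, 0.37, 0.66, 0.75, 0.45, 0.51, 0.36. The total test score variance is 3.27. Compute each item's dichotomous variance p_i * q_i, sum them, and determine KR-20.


For each item, compute p_i * q_i:
  Item 1: 0.36 * 0.64 = 0.2304
  Item 2: 0.28 * 0.72 = 0.2016
  Item 3: 0.37 * 0.63 = 0.2331
  Item 4: 0.66 * 0.34 = 0.2244
  Item 5: 0.75 * 0.25 = 0.1875
  Item 6: 0.45 * 0.55 = 0.2475
  Item 7: 0.51 * 0.49 = 0.2499
  Item 8: 0.36 * 0.64 = 0.2304
Sum(p_i * q_i) = 0.2304 + 0.2016 + 0.2331 + 0.2244 + 0.1875 + 0.2475 + 0.2499 + 0.2304 = 1.8048
KR-20 = (k/(k-1)) * (1 - Sum(p_i*q_i) / Var_total)
= (8/7) * (1 - 1.8048/3.27)
= 1.1429 * 0.4481
KR-20 = 0.5121

0.5121


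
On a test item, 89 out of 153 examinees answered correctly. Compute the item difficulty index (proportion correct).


Item difficulty p = number correct / total examinees
p = 89 / 153
p = 0.5817

0.5817


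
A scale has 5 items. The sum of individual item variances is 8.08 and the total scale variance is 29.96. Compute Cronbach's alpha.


alpha = (k/(k-1)) * (1 - sum(si^2)/s_total^2)
= (5/4) * (1 - 8.08/29.96)
alpha = 0.9129

0.9129


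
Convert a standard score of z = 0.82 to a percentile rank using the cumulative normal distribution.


CDF(z) = 0.5 * (1 + erf(z/sqrt(2)))
erf(0.5798) = 0.5878
CDF = 0.7939
Percentile rank = 0.7939 * 100 = 79.39

79.39


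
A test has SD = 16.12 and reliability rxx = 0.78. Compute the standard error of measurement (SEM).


SEM = SD * sqrt(1 - rxx)
SEM = 16.12 * sqrt(1 - 0.78)
SEM = 16.12 * sqrt(0.22) = 16.12 * 0.469042
SEM = 7.561

7.561


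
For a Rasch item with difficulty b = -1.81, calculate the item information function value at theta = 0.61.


P = 1/(1+exp(-(0.61--1.81))) = 0.9183
I = P*(1-P) = 0.9183 * 0.0817
I = 0.075

0.075


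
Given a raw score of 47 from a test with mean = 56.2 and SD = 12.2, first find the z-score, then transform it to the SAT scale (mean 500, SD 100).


z = (X - mean) / SD = (47 - 56.2) / 12.2
z = -9.2 / 12.2
z = -0.7541
SAT-scale = SAT = 500 + 100z
Carry z at full precision (z = -9.2 / 12.2) into the conversion:
SAT-scale = 500 + 100 * (-9.2 / 12.2) = 500 + -920 / 12.2
SAT-scale = 500 + -75.4098
SAT-scale = 424.5902

424.5902


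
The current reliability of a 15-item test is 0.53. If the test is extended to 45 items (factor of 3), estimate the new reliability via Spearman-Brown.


r_new = (n * rxx) / (1 + (n-1) * rxx)
r_new = (3 * 0.53) / (1 + 2 * 0.53)
r_new = 1.59 / 2.06
r_new = 0.7718

0.7718


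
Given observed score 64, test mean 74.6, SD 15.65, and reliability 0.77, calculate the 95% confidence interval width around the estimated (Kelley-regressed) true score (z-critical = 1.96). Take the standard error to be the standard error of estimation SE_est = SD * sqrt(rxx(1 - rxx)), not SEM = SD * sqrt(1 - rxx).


True score estimate = 0.77*64 + 0.23*74.6 = 66.438
SE_est = SD * sqrt(rxx * (1 - rxx)) = 15.65 * sqrt(0.77 * 0.23) = 15.65 * sqrt(0.1771) = 6.586029
CI = T_est +/- z * SE_est, so width = 2 * z * SE_est = 2 * 1.96 * 6.586029
Width = 25.8172

25.8172


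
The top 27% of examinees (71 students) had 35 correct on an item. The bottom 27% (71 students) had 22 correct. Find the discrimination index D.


p_upper = 35/71 = 0.493
p_lower = 22/71 = 0.3099
D = 0.493 - 0.3099 = 0.1831

0.1831


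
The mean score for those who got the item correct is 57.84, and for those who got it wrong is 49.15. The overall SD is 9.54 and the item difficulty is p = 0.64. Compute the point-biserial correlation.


q = 1 - p = 0.36
rpb = ((M1 - M0) / SD) * sqrt(p * q)
rpb = ((57.84 - 49.15) / 9.54) * sqrt(0.64 * 0.36)
rpb = 0.4372

0.4372


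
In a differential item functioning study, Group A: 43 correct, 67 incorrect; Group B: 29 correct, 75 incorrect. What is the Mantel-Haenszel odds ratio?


Odds_A = 43/67 = 0.6418
Odds_B = 29/75 = 0.3867
OR = Odds_A / Odds_B = 0.6418 / 0.3867
Exactly, OR = (43 * 75) / (67 * 29) = 3225 / 1943
OR = 1.6598

1.6598


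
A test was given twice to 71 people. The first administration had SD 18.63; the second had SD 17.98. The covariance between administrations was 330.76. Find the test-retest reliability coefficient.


r = cov(X,Y) / (SD_X * SD_Y)
r = 330.76 / (18.63 * 17.98)
r = 330.76 / 334.9674
r = 0.9874

0.9874


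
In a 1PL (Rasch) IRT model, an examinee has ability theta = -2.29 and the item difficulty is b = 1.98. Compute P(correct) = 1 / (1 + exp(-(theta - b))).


theta - b = -2.29 - 1.98 = -4.27
exp(-(theta - b)) = exp(4.27) = 71.5216
P = 1 / (1 + 71.5216)
P = 0.0138

0.0138


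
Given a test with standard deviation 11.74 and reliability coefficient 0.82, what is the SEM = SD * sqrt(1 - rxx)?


SEM = SD * sqrt(1 - rxx)
SEM = 11.74 * sqrt(1 - 0.82)
SEM = 11.74 * sqrt(0.18) = 11.74 * 0.424264
SEM = 4.9809

4.9809


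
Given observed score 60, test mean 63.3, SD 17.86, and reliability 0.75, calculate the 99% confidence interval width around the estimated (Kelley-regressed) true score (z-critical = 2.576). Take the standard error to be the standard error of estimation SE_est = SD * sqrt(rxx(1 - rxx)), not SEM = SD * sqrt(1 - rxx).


True score estimate = 0.75*60 + 0.25*63.3 = 60.825
SE_est = SD * sqrt(rxx * (1 - rxx)) = 17.86 * sqrt(0.75 * 0.25) = 17.86 * sqrt(0.1875) = 7.733607
CI = T_est +/- z * SE_est, so width = 2 * z * SE_est = 2 * 2.576 * 7.733607
Width = 39.8435

39.8435


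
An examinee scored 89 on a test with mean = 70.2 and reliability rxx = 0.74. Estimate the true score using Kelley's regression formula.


T_est = rxx * X + (1 - rxx) * mean
T_est = 0.74 * 89 + 0.26 * 70.2
T_est = 65.86 + 18.252
T_est = 84.112

84.112


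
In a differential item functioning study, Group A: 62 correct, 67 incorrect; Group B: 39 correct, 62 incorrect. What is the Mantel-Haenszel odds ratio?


Odds_A = 62/67 = 0.9254
Odds_B = 39/62 = 0.629
OR = Odds_A / Odds_B = 0.9254 / 0.629
Exactly, OR = (62 * 62) / (67 * 39) = 3844 / 2613
OR = 1.4711

1.4711


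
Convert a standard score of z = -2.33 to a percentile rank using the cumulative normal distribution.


CDF(z) = 0.5 * (1 + erf(z/sqrt(2)))
erf(-1.6476) = -0.9802
CDF = 0.0099
Percentile rank = 0.0099 * 100 = 0.99

0.99


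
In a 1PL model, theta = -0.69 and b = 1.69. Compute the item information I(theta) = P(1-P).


P = 1/(1+exp(-(-0.69-1.69))) = 0.0847
I = P*(1-P) = 0.0847 * 0.9153
I = 0.0775

0.0775


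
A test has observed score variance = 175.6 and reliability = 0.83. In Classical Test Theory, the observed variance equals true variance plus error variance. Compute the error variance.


var_true = rxx * var_obs = 0.83 * 175.6 = 145.748
var_error = var_obs - var_true
var_error = 175.6 - 145.748
var_error = 29.852

29.852


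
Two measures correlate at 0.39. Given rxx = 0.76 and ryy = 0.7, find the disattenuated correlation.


r_corrected = rxy / sqrt(rxx * ryy)
= 0.39 / sqrt(0.76 * 0.7)
= 0.39 / sqrt(0.532)
= 0.39 / 0.729383
r_corrected = 0.5347

0.5347


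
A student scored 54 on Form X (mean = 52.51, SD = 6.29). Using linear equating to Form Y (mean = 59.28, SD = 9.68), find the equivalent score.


slope = SD_Y / SD_X = 9.68 / 6.29 ~ 1.539
intercept = mean_Y - slope * mean_X = 59.28 - (9.68 / 6.29) * 52.51 ~ -21.5303
Y = slope * X + intercept. To avoid rounding drift from the rounded slope/intercept, evaluate the equivalent form Y = mean_Y + SD_Y * (X - mean_X) / SD_X at full precision:
Y = 59.28 + 9.68 * (54 - 52.51) / 6.29
Y = 59.28 + 9.68 * 1.49 / 6.29
Y = 59.28 + 14.4232 / 6.29
Y = 59.28 + 2.293
Y = 61.573

61.573


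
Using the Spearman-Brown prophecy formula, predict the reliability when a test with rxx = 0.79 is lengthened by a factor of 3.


r_new = (n * rxx) / (1 + (n-1) * rxx)
r_new = (3 * 0.79) / (1 + 2 * 0.79)
r_new = 2.37 / 2.58
r_new = 0.9186

0.9186


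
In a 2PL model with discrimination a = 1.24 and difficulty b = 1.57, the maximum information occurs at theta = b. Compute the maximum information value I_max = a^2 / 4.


For 2PL, max info at theta = b = 1.57
I_max = a^2 / 4 = 1.24^2 / 4
= 1.5376 / 4
I_max = 0.3844

0.3844


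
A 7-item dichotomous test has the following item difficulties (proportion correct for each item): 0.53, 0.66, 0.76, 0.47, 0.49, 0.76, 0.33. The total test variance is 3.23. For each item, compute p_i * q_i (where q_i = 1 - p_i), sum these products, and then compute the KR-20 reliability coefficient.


For each item, compute p_i * q_i:
  Item 1: 0.53 * 0.47 = 0.2491
  Item 2: 0.66 * 0.34 = 0.2244
  Item 3: 0.76 * 0.24 = 0.1824
  Item 4: 0.47 * 0.53 = 0.2491
  Item 5: 0.49 * 0.51 = 0.2499
  Item 6: 0.76 * 0.24 = 0.1824
  Item 7: 0.33 * 0.67 = 0.2211
Sum(p_i * q_i) = 0.2491 + 0.2244 + 0.1824 + 0.2491 + 0.2499 + 0.1824 + 0.2211 = 1.5584
KR-20 = (k/(k-1)) * (1 - Sum(p_i*q_i) / Var_total)
= (7/6) * (1 - 1.5584/3.23)
= 1.1667 * 0.5175
KR-20 = 0.6038

0.6038


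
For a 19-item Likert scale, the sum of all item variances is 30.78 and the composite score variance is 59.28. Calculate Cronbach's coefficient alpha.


alpha = (k/(k-1)) * (1 - sum(si^2)/s_total^2)
= (19/18) * (1 - 30.78/59.28)
alpha = 0.5075

0.5075


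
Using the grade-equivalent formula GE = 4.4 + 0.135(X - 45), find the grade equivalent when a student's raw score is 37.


raw - median = 37 - 45 = -8
slope * diff = 0.135 * -8 = -1.08
GE = 4.4 + -1.08
GE = 3.32

3.32


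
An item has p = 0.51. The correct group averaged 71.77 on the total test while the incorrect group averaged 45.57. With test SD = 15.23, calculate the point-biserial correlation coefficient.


q = 1 - p = 0.49
rpb = ((M1 - M0) / SD) * sqrt(p * q)
rpb = ((71.77 - 45.57) / 15.23) * sqrt(0.51 * 0.49)
rpb = 0.86

0.86


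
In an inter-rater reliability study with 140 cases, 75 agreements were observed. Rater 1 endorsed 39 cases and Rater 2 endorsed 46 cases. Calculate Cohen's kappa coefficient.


P_o = 75/140 = 0.535714
P_e = (39*46 + 101*94) / 19600 = 0.575918
kappa = (P_o - P_e) / (1 - P_e)
kappa = (0.535714 - 0.575918) / (1 - 0.575918)
kappa = -0.0948

-0.0948


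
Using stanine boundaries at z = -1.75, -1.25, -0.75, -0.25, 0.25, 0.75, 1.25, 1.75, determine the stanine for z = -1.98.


Stanine boundaries: [-1.75, -1.25, -0.75, -0.25, 0.25, 0.75, 1.25, 1.75]
z = -1.98
Check each boundary:
  z < -1.75
  z < -1.25
  z < -0.75
  z < -0.25
  z < 0.25
  z < 0.75
  z < 1.25
  z < 1.75
Highest qualifying boundary gives stanine = 1

1


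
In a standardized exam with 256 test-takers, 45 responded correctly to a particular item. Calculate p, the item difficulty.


Item difficulty p = number correct / total examinees
p = 45 / 256
p = 0.1758

0.1758


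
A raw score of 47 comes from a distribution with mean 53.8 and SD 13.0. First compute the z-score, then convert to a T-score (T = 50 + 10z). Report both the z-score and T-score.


z = (X - mean) / SD = (47 - 53.8) / 13.0
z = -6.8 / 13.0
z = -0.5231
T-score = T = 50 + 10z
Carry z at full precision (z = -6.8 / 13.0) into the conversion:
T-score = 50 + 10 * (-6.8 / 13.0) = 50 + -68 / 13.0
T-score = 50 + -5.2308
T-score = 44.7692

44.7692


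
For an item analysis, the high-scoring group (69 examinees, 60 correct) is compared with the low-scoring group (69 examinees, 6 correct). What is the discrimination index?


p_upper = 60/69 = 0.8696
p_lower = 6/69 = 0.087
D = 0.8696 - 0.087 = 0.7826

0.7826


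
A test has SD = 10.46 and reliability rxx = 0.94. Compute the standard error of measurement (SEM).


SEM = SD * sqrt(1 - rxx)
SEM = 10.46 * sqrt(1 - 0.94)
SEM = 10.46 * sqrt(0.06) = 10.46 * 0.244949
SEM = 2.5622

2.5622


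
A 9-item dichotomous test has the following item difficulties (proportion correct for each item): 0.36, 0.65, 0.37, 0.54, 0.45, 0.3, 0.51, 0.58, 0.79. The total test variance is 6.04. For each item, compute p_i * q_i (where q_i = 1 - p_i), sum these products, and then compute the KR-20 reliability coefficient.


For each item, compute p_i * q_i:
  Item 1: 0.36 * 0.64 = 0.2304
  Item 2: 0.65 * 0.35 = 0.2275
  Item 3: 0.37 * 0.63 = 0.2331
  Item 4: 0.54 * 0.46 = 0.2484
  Item 5: 0.45 * 0.55 = 0.2475
  Item 6: 0.3 * 0.7 = 0.21
  Item 7: 0.51 * 0.49 = 0.2499
  Item 8: 0.58 * 0.42 = 0.2436
  Item 9: 0.79 * 0.21 = 0.1659
Sum(p_i * q_i) = 0.2304 + 0.2275 + 0.2331 + 0.2484 + 0.2475 + 0.21 + 0.2499 + 0.2436 + 0.1659 = 2.0563
KR-20 = (k/(k-1)) * (1 - Sum(p_i*q_i) / Var_total)
= (9/8) * (1 - 2.0563/6.04)
= 1.125 * 0.6596
KR-20 = 0.742

0.742


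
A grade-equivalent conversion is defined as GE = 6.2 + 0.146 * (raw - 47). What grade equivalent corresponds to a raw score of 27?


raw - median = 27 - 47 = -20
slope * diff = 0.146 * -20 = -2.92
GE = 6.2 + -2.92
GE = 3.28

3.28


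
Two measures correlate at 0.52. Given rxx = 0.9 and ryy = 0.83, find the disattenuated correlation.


r_corrected = rxy / sqrt(rxx * ryy)
= 0.52 / sqrt(0.9 * 0.83)
= 0.52 / sqrt(0.747)
= 0.52 / 0.864292
r_corrected = 0.6016

0.6016


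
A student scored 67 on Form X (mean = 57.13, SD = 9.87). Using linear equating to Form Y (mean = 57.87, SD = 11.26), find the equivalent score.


slope = SD_Y / SD_X = 11.26 / 9.87 ~ 1.1408
intercept = mean_Y - slope * mean_X = 57.87 - (11.26 / 9.87) * 57.13 ~ -7.3057
Y = slope * X + intercept. To avoid rounding drift from the rounded slope/intercept, evaluate the equivalent form Y = mean_Y + SD_Y * (X - mean_X) / SD_X at full precision:
Y = 57.87 + 11.26 * (67 - 57.13) / 9.87
Y = 57.87 + 11.26 * 9.87 / 9.87
Y = 57.87 + 111.1362 / 9.87
Y = 57.87 + 11.26
Y = 69.13

69.13


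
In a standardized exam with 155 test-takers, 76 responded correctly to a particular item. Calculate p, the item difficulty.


Item difficulty p = number correct / total examinees
p = 76 / 155
p = 0.4903

0.4903


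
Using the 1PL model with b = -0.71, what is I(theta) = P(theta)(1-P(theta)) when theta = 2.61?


P = 1/(1+exp(-(2.61--0.71))) = 0.9651
I = P*(1-P) = 0.9651 * 0.0349
I = 0.0337

0.0337


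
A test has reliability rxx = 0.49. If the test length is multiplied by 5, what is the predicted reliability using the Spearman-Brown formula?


r_new = (n * rxx) / (1 + (n-1) * rxx)
r_new = (5 * 0.49) / (1 + 4 * 0.49)
r_new = 2.45 / 2.96
r_new = 0.8277

0.8277


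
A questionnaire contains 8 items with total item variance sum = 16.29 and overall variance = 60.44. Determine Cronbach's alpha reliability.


alpha = (k/(k-1)) * (1 - sum(si^2)/s_total^2)
= (8/7) * (1 - 16.29/60.44)
alpha = 0.8348

0.8348


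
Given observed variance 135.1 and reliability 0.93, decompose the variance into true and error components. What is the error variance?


var_true = rxx * var_obs = 0.93 * 135.1 = 125.643
var_error = var_obs - var_true
var_error = 135.1 - 125.643
var_error = 9.457

9.457


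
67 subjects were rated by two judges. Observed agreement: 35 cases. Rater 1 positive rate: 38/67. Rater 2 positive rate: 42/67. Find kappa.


P_o = 35/67 = 0.522388
P_e = (38*42 + 29*25) / 4489 = 0.517042
kappa = (P_o - P_e) / (1 - P_e)
kappa = (0.522388 - 0.517042) / (1 - 0.517042)
kappa = 0.0111

0.0111


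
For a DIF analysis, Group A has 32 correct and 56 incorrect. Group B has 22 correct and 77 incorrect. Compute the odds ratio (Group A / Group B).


Odds_A = 32/56 = 0.5714
Odds_B = 22/77 = 0.2857
OR = Odds_A / Odds_B = 0.5714 / 0.2857
Exactly, OR = (32 * 77) / (56 * 22) = 2464 / 1232
OR = 2.0

2.0


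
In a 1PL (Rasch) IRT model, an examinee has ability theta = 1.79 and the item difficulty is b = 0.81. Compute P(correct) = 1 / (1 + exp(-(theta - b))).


theta - b = 1.79 - 0.81 = 0.98
exp(-(theta - b)) = exp(-0.98) = 0.3753
P = 1 / (1 + 0.3753)
P = 0.7271

0.7271


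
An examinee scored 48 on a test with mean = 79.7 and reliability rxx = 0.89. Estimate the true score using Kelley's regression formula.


T_est = rxx * X + (1 - rxx) * mean
T_est = 0.89 * 48 + 0.11 * 79.7
T_est = 42.72 + 8.767
T_est = 51.487

51.487


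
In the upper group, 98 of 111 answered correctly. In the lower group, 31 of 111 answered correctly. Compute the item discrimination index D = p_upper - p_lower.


p_upper = 98/111 = 0.8829
p_lower = 31/111 = 0.2793
D = 0.8829 - 0.2793 = 0.6036

0.6036


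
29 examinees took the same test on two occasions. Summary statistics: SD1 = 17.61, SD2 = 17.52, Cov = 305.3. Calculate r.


r = cov(X,Y) / (SD_X * SD_Y)
r = 305.3 / (17.61 * 17.52)
r = 305.3 / 308.5272
r = 0.9895

0.9895


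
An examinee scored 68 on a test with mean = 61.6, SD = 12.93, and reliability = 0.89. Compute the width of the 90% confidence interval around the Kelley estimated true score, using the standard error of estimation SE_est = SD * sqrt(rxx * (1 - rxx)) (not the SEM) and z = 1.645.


True score estimate = 0.89*68 + 0.11*61.6 = 67.296
SE_est = SD * sqrt(rxx * (1 - rxx)) = 12.93 * sqrt(0.89 * 0.11) = 12.93 * sqrt(0.0979) = 4.045665
CI = T_est +/- z * SE_est, so width = 2 * z * SE_est = 2 * 1.645 * 4.045665
Width = 13.3102

13.3102


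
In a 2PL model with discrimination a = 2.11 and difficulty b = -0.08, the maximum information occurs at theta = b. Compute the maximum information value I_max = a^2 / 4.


For 2PL, max info at theta = b = -0.08
I_max = a^2 / 4 = 2.11^2 / 4
= 4.4521 / 4
I_max = 1.113

1.113


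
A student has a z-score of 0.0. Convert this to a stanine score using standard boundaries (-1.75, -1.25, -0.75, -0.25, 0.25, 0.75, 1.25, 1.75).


Stanine boundaries: [-1.75, -1.25, -0.75, -0.25, 0.25, 0.75, 1.25, 1.75]
z = 0.0
Check each boundary:
  z >= -1.75 -> could be stanine 2
  z >= -1.25 -> could be stanine 3
  z >= -0.75 -> could be stanine 4
  z >= -0.25 -> could be stanine 5
  z < 0.25
  z < 0.75
  z < 1.25
  z < 1.75
Highest qualifying boundary gives stanine = 5

5


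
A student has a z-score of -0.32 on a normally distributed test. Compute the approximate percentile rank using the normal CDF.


CDF(z) = 0.5 * (1 + erf(z/sqrt(2)))
erf(-0.2263) = -0.251
CDF = 0.3745
Percentile rank = 0.3745 * 100 = 37.45

37.45


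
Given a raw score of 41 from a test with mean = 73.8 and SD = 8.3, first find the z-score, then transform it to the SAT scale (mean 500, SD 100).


z = (X - mean) / SD = (41 - 73.8) / 8.3
z = -32.8 / 8.3
z = -3.9518
SAT-scale = SAT = 500 + 100z
Carry z at full precision (z = -32.8 / 8.3) into the conversion:
SAT-scale = 500 + 100 * (-32.8 / 8.3) = 500 + -3280 / 8.3
SAT-scale = 500 + -395.1807
SAT-scale = 104.8193

104.8193


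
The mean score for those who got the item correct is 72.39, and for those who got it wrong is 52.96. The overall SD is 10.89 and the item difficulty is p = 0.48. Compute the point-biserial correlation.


q = 1 - p = 0.52
rpb = ((M1 - M0) / SD) * sqrt(p * q)
rpb = ((72.39 - 52.96) / 10.89) * sqrt(0.48 * 0.52)
rpb = 0.8914

0.8914


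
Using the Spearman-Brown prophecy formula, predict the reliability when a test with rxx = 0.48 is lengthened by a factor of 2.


r_new = (n * rxx) / (1 + (n-1) * rxx)
r_new = (2 * 0.48) / (1 + 1 * 0.48)
r_new = 0.96 / 1.48
r_new = 0.6486

0.6486


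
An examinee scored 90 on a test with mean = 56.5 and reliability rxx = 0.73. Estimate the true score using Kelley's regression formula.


T_est = rxx * X + (1 - rxx) * mean
T_est = 0.73 * 90 + 0.27 * 56.5
T_est = 65.7 + 15.255
T_est = 80.955

80.955


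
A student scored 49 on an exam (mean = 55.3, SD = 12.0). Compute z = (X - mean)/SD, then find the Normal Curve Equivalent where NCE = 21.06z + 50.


z = (X - mean) / SD = (49 - 55.3) / 12.0
z = -6.3 / 12.0
z = -0.525
NCE = NCE = 21.06z + 50
Carry z at full precision (z = -6.3 / 12.0) into the conversion:
NCE = 21.06 * (-6.3 / 12.0) + 50 = -132.678 / 12.0 + 50
NCE = -11.0565 + 50
NCE = 38.9435

38.9435


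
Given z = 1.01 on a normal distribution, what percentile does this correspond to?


CDF(z) = 0.5 * (1 + erf(z/sqrt(2)))
erf(0.7142) = 0.6875
CDF = 0.8438
Percentile rank = 0.8438 * 100 = 84.38

84.38


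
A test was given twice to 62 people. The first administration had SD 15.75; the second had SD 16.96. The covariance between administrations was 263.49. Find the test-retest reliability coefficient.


r = cov(X,Y) / (SD_X * SD_Y)
r = 263.49 / (15.75 * 16.96)
r = 263.49 / 267.12
r = 0.9864

0.9864


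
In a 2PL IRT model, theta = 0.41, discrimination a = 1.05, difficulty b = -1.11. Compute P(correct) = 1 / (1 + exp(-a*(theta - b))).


a*(theta - b) = 1.05 * (0.41 - -1.11) = 1.596
exp(-1.596) = 0.2027
P = 1 / (1 + 0.2027)
P = 0.8315

0.8315


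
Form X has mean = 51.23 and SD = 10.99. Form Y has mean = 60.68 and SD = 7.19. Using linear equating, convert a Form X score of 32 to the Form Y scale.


slope = SD_Y / SD_X = 7.19 / 10.99 ~ 0.6542
intercept = mean_Y - slope * mean_X = 60.68 - (7.19 / 10.99) * 51.23 ~ 27.1637
Y = slope * X + intercept. To avoid rounding drift from the rounded slope/intercept, evaluate the equivalent form Y = mean_Y + SD_Y * (X - mean_X) / SD_X at full precision:
Y = 60.68 + 7.19 * (32 - 51.23) / 10.99
Y = 60.68 - 7.19 * 19.23 / 10.99
Y = 60.68 - 138.2637 / 10.99
Y = 60.68 - 12.5809
Y = 48.0991

48.0991


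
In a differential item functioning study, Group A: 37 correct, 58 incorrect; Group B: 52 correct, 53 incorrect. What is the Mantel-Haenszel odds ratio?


Odds_A = 37/58 = 0.6379
Odds_B = 52/53 = 0.9811
OR = Odds_A / Odds_B = 0.6379 / 0.9811
Exactly, OR = (37 * 53) / (58 * 52) = 1961 / 3016
OR = 0.6502

0.6502


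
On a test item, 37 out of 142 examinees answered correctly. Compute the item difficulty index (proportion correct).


Item difficulty p = number correct / total examinees
p = 37 / 142
p = 0.2606

0.2606


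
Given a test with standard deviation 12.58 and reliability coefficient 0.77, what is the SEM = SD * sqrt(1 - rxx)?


SEM = SD * sqrt(1 - rxx)
SEM = 12.58 * sqrt(1 - 0.77)
SEM = 12.58 * sqrt(0.23) = 12.58 * 0.479583
SEM = 6.0332

6.0332


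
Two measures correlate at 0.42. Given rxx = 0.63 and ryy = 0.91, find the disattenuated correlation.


r_corrected = rxy / sqrt(rxx * ryy)
= 0.42 / sqrt(0.63 * 0.91)
= 0.42 / sqrt(0.5733)
= 0.42 / 0.757166
r_corrected = 0.5547

0.5547


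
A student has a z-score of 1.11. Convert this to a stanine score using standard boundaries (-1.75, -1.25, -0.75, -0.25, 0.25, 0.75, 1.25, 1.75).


Stanine boundaries: [-1.75, -1.25, -0.75, -0.25, 0.25, 0.75, 1.25, 1.75]
z = 1.11
Check each boundary:
  z >= -1.75 -> could be stanine 2
  z >= -1.25 -> could be stanine 3
  z >= -0.75 -> could be stanine 4
  z >= -0.25 -> could be stanine 5
  z >= 0.25 -> could be stanine 6
  z >= 0.75 -> could be stanine 7
  z < 1.25
  z < 1.75
Highest qualifying boundary gives stanine = 7

7


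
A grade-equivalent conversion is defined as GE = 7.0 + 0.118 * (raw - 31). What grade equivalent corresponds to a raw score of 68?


raw - median = 68 - 31 = 37
slope * diff = 0.118 * 37 = 4.366
GE = 7.0 + 4.366
GE = 11.366

11.366


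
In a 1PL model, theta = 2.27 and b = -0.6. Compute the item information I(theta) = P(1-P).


P = 1/(1+exp(-(2.27--0.6))) = 0.9463
I = P*(1-P) = 0.9463 * 0.0537
I = 0.0508

0.0508


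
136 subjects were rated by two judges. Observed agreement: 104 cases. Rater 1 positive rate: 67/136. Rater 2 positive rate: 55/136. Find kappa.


P_o = 104/136 = 0.764706
P_e = (67*55 + 69*81) / 18496 = 0.501406
kappa = (P_o - P_e) / (1 - P_e)
kappa = (0.764706 - 0.501406) / (1 - 0.501406)
kappa = 0.5281

0.5281


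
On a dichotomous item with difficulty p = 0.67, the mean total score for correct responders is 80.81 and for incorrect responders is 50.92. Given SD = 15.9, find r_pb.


q = 1 - p = 0.33
rpb = ((M1 - M0) / SD) * sqrt(p * q)
rpb = ((80.81 - 50.92) / 15.9) * sqrt(0.67 * 0.33)
rpb = 0.8839

0.8839


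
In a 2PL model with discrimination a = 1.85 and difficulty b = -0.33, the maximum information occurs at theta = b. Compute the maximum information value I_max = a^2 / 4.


For 2PL, max info at theta = b = -0.33
I_max = a^2 / 4 = 1.85^2 / 4
= 3.4225 / 4
I_max = 0.8556

0.8556


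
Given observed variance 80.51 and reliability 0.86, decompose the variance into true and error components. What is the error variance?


var_true = rxx * var_obs = 0.86 * 80.51 = 69.2386
var_error = var_obs - var_true
var_error = 80.51 - 69.2386
var_error = 11.2714

11.2714


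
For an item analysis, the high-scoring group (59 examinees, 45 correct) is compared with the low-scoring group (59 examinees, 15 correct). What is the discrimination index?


p_upper = 45/59 = 0.7627
p_lower = 15/59 = 0.2542
D = 0.7627 - 0.2542 = 0.5085

0.5085


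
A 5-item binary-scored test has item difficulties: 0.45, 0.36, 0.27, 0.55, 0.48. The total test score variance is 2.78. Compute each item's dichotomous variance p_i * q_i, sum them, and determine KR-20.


For each item, compute p_i * q_i:
  Item 1: 0.45 * 0.55 = 0.2475
  Item 2: 0.36 * 0.64 = 0.2304
  Item 3: 0.27 * 0.73 = 0.1971
  Item 4: 0.55 * 0.45 = 0.2475
  Item 5: 0.48 * 0.52 = 0.2496
Sum(p_i * q_i) = 0.2475 + 0.2304 + 0.1971 + 0.2475 + 0.2496 = 1.1721
KR-20 = (k/(k-1)) * (1 - Sum(p_i*q_i) / Var_total)
= (5/4) * (1 - 1.1721/2.78)
= 1.25 * 0.5784
KR-20 = 0.723

0.723


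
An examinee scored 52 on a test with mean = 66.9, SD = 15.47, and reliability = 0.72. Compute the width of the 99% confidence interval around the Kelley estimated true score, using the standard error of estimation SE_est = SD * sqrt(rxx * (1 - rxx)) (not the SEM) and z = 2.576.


True score estimate = 0.72*52 + 0.28*66.9 = 56.172
SE_est = SD * sqrt(rxx * (1 - rxx)) = 15.47 * sqrt(0.72 * 0.28) = 15.47 * sqrt(0.2016) = 6.946013
CI = T_est +/- z * SE_est, so width = 2 * z * SE_est = 2 * 2.576 * 6.946013
Width = 35.7859

35.7859


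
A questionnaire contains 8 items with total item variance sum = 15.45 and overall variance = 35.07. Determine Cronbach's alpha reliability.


alpha = (k/(k-1)) * (1 - sum(si^2)/s_total^2)
= (8/7) * (1 - 15.45/35.07)
alpha = 0.6394

0.6394


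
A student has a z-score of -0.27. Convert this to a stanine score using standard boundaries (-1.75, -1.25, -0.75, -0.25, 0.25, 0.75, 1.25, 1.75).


Stanine boundaries: [-1.75, -1.25, -0.75, -0.25, 0.25, 0.75, 1.25, 1.75]
z = -0.27
Check each boundary:
  z >= -1.75 -> could be stanine 2
  z >= -1.25 -> could be stanine 3
  z >= -0.75 -> could be stanine 4
  z < -0.25
  z < 0.25
  z < 0.75
  z < 1.25
  z < 1.75
Highest qualifying boundary gives stanine = 4

4


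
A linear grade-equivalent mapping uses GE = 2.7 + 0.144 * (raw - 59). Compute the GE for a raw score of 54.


raw - median = 54 - 59 = -5
slope * diff = 0.144 * -5 = -0.72
GE = 2.7 + -0.72
GE = 1.98

1.98


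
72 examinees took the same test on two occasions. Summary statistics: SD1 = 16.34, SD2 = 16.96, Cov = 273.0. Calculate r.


r = cov(X,Y) / (SD_X * SD_Y)
r = 273.0 / (16.34 * 16.96)
r = 273.0 / 277.1264
r = 0.9851

0.9851


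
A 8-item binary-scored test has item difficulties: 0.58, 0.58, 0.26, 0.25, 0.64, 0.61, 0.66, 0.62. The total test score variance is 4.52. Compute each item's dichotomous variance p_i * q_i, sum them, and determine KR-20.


For each item, compute p_i * q_i:
  Item 1: 0.58 * 0.42 = 0.2436
  Item 2: 0.58 * 0.42 = 0.2436
  Item 3: 0.26 * 0.74 = 0.1924
  Item 4: 0.25 * 0.75 = 0.1875
  Item 5: 0.64 * 0.36 = 0.2304
  Item 6: 0.61 * 0.39 = 0.2379
  Item 7: 0.66 * 0.34 = 0.2244
  Item 8: 0.62 * 0.38 = 0.2356
Sum(p_i * q_i) = 0.2436 + 0.2436 + 0.1924 + 0.1875 + 0.2304 + 0.2379 + 0.2244 + 0.2356 = 1.7954
KR-20 = (k/(k-1)) * (1 - Sum(p_i*q_i) / Var_total)
= (8/7) * (1 - 1.7954/4.52)
= 1.1429 * 0.6028
KR-20 = 0.6889

0.6889


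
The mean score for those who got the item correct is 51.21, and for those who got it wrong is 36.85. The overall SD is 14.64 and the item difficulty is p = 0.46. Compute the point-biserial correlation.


q = 1 - p = 0.54
rpb = ((M1 - M0) / SD) * sqrt(p * q)
rpb = ((51.21 - 36.85) / 14.64) * sqrt(0.46 * 0.54)
rpb = 0.4889

0.4889


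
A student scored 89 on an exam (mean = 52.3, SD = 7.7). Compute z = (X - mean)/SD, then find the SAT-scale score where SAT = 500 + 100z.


z = (X - mean) / SD = (89 - 52.3) / 7.7
z = 36.7 / 7.7
z = 4.7662
SAT-scale = SAT = 500 + 100z
Carry z at full precision (z = 36.7 / 7.7) into the conversion:
SAT-scale = 500 + 100 * (36.7 / 7.7) = 500 + 3670 / 7.7
SAT-scale = 500 + 476.6234
SAT-scale = 976.6234

976.6234


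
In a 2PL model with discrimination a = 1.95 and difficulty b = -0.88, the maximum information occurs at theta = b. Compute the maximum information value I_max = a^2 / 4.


For 2PL, max info at theta = b = -0.88
I_max = a^2 / 4 = 1.95^2 / 4
= 3.8025 / 4
I_max = 0.9506

0.9506


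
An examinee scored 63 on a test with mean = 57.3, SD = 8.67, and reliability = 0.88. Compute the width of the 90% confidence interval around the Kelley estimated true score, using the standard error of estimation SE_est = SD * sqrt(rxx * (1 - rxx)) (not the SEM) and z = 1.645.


True score estimate = 0.88*63 + 0.12*57.3 = 62.316
SE_est = SD * sqrt(rxx * (1 - rxx)) = 8.67 * sqrt(0.88 * 0.12) = 8.67 * sqrt(0.1056) = 2.817417
CI = T_est +/- z * SE_est, so width = 2 * z * SE_est = 2 * 1.645 * 2.817417
Width = 9.2693

9.2693


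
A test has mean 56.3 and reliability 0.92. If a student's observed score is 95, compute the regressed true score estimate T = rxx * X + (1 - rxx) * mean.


T_est = rxx * X + (1 - rxx) * mean
T_est = 0.92 * 95 + 0.08 * 56.3
T_est = 87.4 + 4.504
T_est = 91.904

91.904


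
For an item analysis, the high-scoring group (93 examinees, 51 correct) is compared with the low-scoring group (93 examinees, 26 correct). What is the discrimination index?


p_upper = 51/93 = 0.5484
p_lower = 26/93 = 0.2796
D = 0.5484 - 0.2796 = 0.2688

0.2688


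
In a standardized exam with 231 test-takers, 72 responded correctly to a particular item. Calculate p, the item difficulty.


Item difficulty p = number correct / total examinees
p = 72 / 231
p = 0.3117

0.3117


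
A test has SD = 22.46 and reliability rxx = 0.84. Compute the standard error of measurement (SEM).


SEM = SD * sqrt(1 - rxx)
SEM = 22.46 * sqrt(1 - 0.84)
SEM = 22.46 * sqrt(0.16) = 22.46 * 0.4
SEM = 8.984

8.984


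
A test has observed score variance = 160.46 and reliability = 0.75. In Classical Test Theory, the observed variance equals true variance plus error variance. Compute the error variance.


var_true = rxx * var_obs = 0.75 * 160.46 = 120.345
var_error = var_obs - var_true
var_error = 160.46 - 120.345
var_error = 40.115

40.115


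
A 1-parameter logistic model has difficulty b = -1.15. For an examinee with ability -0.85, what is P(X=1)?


theta - b = -0.85 - -1.15 = 0.3
exp(-(theta - b)) = exp(-0.3) = 0.7408
P = 1 / (1 + 0.7408)
P = 0.5744

0.5744


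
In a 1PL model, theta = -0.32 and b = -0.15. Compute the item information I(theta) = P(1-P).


P = 1/(1+exp(-(-0.32--0.15))) = 0.4576
I = P*(1-P) = 0.4576 * 0.5424
I = 0.2482

0.2482


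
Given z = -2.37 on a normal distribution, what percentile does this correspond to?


CDF(z) = 0.5 * (1 + erf(z/sqrt(2)))
erf(-1.6758) = -0.9822
CDF = 0.0089
Percentile rank = 0.0089 * 100 = 0.89

0.89


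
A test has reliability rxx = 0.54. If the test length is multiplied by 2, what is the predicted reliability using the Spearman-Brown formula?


r_new = (n * rxx) / (1 + (n-1) * rxx)
r_new = (2 * 0.54) / (1 + 1 * 0.54)
r_new = 1.08 / 1.54
r_new = 0.7013

0.7013


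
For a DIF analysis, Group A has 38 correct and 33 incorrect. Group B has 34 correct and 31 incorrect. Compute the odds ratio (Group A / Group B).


Odds_A = 38/33 = 1.1515
Odds_B = 34/31 = 1.0968
OR = Odds_A / Odds_B = 1.1515 / 1.0968
Exactly, OR = (38 * 31) / (33 * 34) = 1178 / 1122
OR = 1.0499

1.0499


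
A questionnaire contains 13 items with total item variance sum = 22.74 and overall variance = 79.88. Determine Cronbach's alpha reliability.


alpha = (k/(k-1)) * (1 - sum(si^2)/s_total^2)
= (13/12) * (1 - 22.74/79.88)
alpha = 0.7749

0.7749


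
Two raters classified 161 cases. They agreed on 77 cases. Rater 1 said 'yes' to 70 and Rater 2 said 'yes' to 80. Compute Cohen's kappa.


P_o = 77/161 = 0.478261
P_e = (70*80 + 91*81) / 25921 = 0.500405
kappa = (P_o - P_e) / (1 - P_e)
kappa = (0.478261 - 0.500405) / (1 - 0.500405)
kappa = -0.0443

-0.0443


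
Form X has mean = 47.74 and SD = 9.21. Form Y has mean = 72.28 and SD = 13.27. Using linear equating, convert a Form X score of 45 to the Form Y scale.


slope = SD_Y / SD_X = 13.27 / 9.21 ~ 1.4408
intercept = mean_Y - slope * mean_X = 72.28 - (13.27 / 9.21) * 47.74 ~ 3.495
Y = slope * X + intercept. To avoid rounding drift from the rounded slope/intercept, evaluate the equivalent form Y = mean_Y + SD_Y * (X - mean_X) / SD_X at full precision:
Y = 72.28 + 13.27 * (45 - 47.74) / 9.21
Y = 72.28 - 13.27 * 2.74 / 9.21
Y = 72.28 - 36.3598 / 9.21
Y = 72.28 - 3.9479
Y = 68.3321

68.3321


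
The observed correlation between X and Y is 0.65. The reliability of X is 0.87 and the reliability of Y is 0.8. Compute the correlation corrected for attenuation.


r_corrected = rxy / sqrt(rxx * ryy)
= 0.65 / sqrt(0.87 * 0.8)
= 0.65 / sqrt(0.696)
= 0.65 / 0.834266
r_corrected = 0.7791

0.7791
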